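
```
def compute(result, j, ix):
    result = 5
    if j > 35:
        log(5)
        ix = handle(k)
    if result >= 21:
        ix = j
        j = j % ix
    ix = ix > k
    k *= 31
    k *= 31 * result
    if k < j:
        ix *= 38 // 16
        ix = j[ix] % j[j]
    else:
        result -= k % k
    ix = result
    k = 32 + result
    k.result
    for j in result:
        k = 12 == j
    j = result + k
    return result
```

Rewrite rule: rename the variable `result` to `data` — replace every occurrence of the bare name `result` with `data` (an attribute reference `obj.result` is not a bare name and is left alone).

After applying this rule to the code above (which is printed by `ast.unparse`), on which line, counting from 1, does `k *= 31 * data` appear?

11

Transformed code:
def compute(data, j, ix):
    data = 5
    if j > 35:
        log(5)
        ix = handle(k)
    if data >= 21:
        ix = j
        j = j % ix
    ix = ix > k
    k *= 31
    k *= 31 * data
    if k < j:
        ix *= 38 // 16
        ix = j[ix] % j[j]
    else:
        data -= k % k
    ix = data
    k = 32 + data
    k.result
    for j in data:
        k = 12 == j
    j = data + k
    return data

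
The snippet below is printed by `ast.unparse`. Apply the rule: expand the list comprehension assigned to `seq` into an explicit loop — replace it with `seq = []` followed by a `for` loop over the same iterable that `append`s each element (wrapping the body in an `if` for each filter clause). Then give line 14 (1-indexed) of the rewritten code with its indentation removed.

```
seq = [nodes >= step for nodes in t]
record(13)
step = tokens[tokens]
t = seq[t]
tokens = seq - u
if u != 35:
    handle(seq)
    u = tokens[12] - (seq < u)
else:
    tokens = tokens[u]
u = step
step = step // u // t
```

Transformed code:
seq = []
for nodes in t:
    seq.append(nodes >= step)
record(13)
step = tokens[tokens]
t = seq[t]
tokens = seq - u
if u != 35:
    handle(seq)
    u = tokens[12] - (seq < u)
else:
    tokens = tokens[u]
u = step
step = step // u // t

step = step // u // t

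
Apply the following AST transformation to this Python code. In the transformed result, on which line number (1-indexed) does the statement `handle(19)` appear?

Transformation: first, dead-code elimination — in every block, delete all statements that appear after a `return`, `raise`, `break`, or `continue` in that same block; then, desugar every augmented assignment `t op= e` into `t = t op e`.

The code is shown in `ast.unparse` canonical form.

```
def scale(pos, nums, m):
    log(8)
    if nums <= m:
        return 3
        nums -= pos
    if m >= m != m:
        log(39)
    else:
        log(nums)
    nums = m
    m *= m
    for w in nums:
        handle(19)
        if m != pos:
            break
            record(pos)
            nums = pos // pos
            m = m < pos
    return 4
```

12

Transformed code:
def scale(pos, nums, m):
    log(8)
    if nums <= m:
        return 3
    if m >= m != m:
        log(39)
    else:
        log(nums)
    nums = m
    m = m * m
    for w in nums:
        handle(19)
        if m != pos:
            break
    return 4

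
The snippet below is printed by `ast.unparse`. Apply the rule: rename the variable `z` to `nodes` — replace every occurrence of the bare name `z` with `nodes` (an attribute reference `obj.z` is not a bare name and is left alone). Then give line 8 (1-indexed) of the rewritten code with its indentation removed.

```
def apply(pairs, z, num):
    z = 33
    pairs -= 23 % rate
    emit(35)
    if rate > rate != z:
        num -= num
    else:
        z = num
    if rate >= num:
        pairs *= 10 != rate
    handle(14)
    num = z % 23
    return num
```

Transformed code:
def apply(pairs, nodes, num):
    nodes = 33
    pairs -= 23 % rate
    emit(35)
    if rate > rate != nodes:
        num -= num
    else:
        nodes = num
    if rate >= num:
        pairs *= 10 != rate
    handle(14)
    num = nodes % 23
    return num

nodes = num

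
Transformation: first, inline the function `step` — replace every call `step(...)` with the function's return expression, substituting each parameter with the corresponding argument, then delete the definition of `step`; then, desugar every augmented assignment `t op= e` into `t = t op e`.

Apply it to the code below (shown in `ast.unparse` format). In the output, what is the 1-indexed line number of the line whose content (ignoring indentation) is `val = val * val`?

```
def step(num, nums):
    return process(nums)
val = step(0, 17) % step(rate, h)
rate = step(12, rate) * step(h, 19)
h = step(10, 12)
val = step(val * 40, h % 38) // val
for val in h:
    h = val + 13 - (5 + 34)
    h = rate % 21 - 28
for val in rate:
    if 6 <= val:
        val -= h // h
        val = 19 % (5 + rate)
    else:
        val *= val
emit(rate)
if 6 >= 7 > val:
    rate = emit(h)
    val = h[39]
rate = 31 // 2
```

13

Transformed code:
val = process(17) % process(h)
rate = process(rate) * process(19)
h = process(12)
val = process(h % 38) // val
for val in h:
    h = val + 13 - (5 + 34)
    h = rate % 21 - 28
for val in rate:
    if 6 <= val:
        val = val - h // h
        val = 19 % (5 + rate)
    else:
        val = val * val
emit(rate)
if 6 >= 7 > val:
    rate = emit(h)
    val = h[39]
rate = 31 // 2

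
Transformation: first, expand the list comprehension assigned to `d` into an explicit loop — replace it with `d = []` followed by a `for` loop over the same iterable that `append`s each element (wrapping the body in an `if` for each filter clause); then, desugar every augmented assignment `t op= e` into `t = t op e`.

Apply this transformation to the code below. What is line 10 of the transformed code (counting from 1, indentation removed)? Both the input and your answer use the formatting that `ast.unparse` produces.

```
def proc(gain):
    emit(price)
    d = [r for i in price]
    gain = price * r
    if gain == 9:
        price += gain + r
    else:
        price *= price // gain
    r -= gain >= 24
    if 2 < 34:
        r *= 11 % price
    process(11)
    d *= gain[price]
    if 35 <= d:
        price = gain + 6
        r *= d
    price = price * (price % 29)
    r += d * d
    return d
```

Transformed code:
def proc(gain):
    emit(price)
    d = []
    for i in price:
        d.append(r)
    gain = price * r
    if gain == 9:
        price = price + (gain + r)
    else:
        price = price * (price // gain)
    r = r - (gain >= 24)
    if 2 < 34:
        r = r * (11 % price)
    process(11)
    d = d * gain[price]
    if 35 <= d:
        price = gain + 6
        r = r * d
    price = price * (price % 29)
    r = r + d * d
    return d

price = price * (price // gain)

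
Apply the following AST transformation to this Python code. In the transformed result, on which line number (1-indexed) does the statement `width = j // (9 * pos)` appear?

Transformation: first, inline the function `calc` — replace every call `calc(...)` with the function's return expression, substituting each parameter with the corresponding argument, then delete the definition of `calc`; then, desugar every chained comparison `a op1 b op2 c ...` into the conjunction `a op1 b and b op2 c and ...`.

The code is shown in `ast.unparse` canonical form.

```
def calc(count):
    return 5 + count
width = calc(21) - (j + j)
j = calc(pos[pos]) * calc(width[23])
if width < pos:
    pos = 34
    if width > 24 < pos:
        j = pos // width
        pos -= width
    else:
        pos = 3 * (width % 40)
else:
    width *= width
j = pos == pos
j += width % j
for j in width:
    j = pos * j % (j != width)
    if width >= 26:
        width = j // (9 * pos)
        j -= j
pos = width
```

Transformed code:
width = 5 + 21 - (j + j)
j = (5 + pos[pos]) * (5 + width[23])
if width < pos:
    pos = 34
    if width > 24 and 24 < pos:
        j = pos // width
        pos -= width
    else:
        pos = 3 * (width % 40)
else:
    width *= width
j = pos == pos
j += width % j
for j in width:
    j = pos * j % (j != width)
    if width >= 26:
        width = j // (9 * pos)
        j -= j
pos = width

17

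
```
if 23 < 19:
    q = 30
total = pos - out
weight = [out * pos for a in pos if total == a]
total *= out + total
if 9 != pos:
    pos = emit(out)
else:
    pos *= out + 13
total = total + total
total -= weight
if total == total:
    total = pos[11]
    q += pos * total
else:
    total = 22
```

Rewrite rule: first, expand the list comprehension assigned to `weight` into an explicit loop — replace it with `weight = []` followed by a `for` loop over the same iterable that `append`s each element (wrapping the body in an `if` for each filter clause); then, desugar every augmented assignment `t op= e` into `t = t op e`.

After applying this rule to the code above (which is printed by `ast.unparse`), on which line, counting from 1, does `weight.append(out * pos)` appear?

Transformed code:
if 23 < 19:
    q = 30
total = pos - out
weight = []
for a in pos:
    if total == a:
        weight.append(out * pos)
total = total * (out + total)
if 9 != pos:
    pos = emit(out)
else:
    pos = pos * (out + 13)
total = total + total
total = total - weight
if total == total:
    total = pos[11]
    q = q + pos * total
else:
    total = 22

7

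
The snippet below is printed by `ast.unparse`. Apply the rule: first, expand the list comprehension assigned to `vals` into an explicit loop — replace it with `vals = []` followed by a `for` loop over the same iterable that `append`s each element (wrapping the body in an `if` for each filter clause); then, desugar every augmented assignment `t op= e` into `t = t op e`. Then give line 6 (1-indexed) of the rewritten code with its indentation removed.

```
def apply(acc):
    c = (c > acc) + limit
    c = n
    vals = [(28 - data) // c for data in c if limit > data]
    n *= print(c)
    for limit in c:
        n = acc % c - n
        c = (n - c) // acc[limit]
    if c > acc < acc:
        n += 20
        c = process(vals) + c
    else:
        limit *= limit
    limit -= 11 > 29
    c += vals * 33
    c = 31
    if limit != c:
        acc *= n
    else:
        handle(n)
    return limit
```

Transformed code:
def apply(acc):
    c = (c > acc) + limit
    c = n
    vals = []
    for data in c:
        if limit > data:
            vals.append((28 - data) // c)
    n = n * print(c)
    for limit in c:
        n = acc % c - n
        c = (n - c) // acc[limit]
    if c > acc < acc:
        n = n + 20
        c = process(vals) + c
    else:
        limit = limit * limit
    limit = limit - (11 > 29)
    c = c + vals * 33
    c = 31
    if limit != c:
        acc = acc * n
    else:
        handle(n)
    return limit

if limit > data:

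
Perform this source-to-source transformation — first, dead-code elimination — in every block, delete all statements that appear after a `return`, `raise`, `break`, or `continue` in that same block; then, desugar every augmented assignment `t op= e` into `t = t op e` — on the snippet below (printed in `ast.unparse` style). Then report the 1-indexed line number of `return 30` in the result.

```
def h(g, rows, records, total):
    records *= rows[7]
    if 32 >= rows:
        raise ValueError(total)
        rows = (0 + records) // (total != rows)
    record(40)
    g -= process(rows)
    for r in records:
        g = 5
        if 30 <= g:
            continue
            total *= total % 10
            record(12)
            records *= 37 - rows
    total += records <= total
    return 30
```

Transformed code:
def h(g, rows, records, total):
    records = records * rows[7]
    if 32 >= rows:
        raise ValueError(total)
    record(40)
    g = g - process(rows)
    for r in records:
        g = 5
        if 30 <= g:
            continue
    total = total + (records <= total)
    return 30

12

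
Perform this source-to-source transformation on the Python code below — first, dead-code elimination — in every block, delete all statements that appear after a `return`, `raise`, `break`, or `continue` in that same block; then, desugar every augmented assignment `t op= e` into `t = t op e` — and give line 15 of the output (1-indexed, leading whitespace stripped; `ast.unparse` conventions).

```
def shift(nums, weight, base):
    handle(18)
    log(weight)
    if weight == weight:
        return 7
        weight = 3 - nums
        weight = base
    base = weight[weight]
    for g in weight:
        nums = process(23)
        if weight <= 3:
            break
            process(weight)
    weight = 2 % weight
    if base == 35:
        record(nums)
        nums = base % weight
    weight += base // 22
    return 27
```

Transformed code:
def shift(nums, weight, base):
    handle(18)
    log(weight)
    if weight == weight:
        return 7
    base = weight[weight]
    for g in weight:
        nums = process(23)
        if weight <= 3:
            break
    weight = 2 % weight
    if base == 35:
        record(nums)
        nums = base % weight
    weight = weight + base // 22
    return 27

weight = weight + base // 22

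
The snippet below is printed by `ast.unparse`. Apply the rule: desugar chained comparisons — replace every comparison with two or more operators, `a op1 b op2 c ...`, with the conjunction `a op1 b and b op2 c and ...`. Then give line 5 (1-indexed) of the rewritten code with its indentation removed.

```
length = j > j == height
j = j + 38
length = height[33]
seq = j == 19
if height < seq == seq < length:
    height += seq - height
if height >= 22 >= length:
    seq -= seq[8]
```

Transformed code:
length = j > j and j == height
j = j + 38
length = height[33]
seq = j == 19
if height < seq and seq == seq and (seq < length):
    height += seq - height
if height >= 22 and 22 >= length:
    seq -= seq[8]

if height < seq and seq == seq and (seq < length):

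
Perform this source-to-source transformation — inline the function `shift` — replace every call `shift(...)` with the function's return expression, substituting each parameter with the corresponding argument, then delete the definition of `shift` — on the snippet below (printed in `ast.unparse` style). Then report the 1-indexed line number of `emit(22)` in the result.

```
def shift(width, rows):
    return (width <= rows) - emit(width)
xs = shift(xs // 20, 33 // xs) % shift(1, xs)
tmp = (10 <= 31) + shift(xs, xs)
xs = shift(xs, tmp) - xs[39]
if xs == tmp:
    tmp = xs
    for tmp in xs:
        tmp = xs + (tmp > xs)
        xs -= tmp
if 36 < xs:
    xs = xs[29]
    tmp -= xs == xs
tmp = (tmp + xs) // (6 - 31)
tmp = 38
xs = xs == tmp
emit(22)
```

15

Transformed code:
xs = ((xs // 20 <= 33 // xs) - emit(xs // 20)) % ((1 <= xs) - emit(1))
tmp = (10 <= 31) + ((xs <= xs) - emit(xs))
xs = (xs <= tmp) - emit(xs) - xs[39]
if xs == tmp:
    tmp = xs
    for tmp in xs:
        tmp = xs + (tmp > xs)
        xs -= tmp
if 36 < xs:
    xs = xs[29]
    tmp -= xs == xs
tmp = (tmp + xs) // (6 - 31)
tmp = 38
xs = xs == tmp
emit(22)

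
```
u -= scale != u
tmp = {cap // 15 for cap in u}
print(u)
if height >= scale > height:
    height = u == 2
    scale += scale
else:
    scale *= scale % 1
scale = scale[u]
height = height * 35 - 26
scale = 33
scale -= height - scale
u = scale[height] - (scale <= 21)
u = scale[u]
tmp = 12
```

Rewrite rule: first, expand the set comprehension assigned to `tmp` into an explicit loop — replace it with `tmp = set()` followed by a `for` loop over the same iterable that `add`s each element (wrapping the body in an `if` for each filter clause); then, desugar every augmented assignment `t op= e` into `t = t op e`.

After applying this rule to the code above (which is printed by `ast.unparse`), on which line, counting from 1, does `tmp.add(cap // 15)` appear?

Transformed code:
u = u - (scale != u)
tmp = set()
for cap in u:
    tmp.add(cap // 15)
print(u)
if height >= scale > height:
    height = u == 2
    scale = scale + scale
else:
    scale = scale * (scale % 1)
scale = scale[u]
height = height * 35 - 26
scale = 33
scale = scale - (height - scale)
u = scale[height] - (scale <= 21)
u = scale[u]
tmp = 12

4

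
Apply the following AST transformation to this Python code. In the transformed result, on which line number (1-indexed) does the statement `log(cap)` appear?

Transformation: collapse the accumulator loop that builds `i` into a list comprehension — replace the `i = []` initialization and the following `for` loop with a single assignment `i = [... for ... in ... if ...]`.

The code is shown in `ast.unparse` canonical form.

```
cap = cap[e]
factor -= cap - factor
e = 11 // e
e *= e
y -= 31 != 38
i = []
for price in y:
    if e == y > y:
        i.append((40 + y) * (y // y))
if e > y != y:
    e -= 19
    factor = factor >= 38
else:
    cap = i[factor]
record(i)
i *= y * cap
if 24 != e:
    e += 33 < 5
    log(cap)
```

Transformed code:
cap = cap[e]
factor -= cap - factor
e = 11 // e
e *= e
y -= 31 != 38
i = [(40 + y) * (y // y) for price in y if e == y > y]
if e > y != y:
    e -= 19
    factor = factor >= 38
else:
    cap = i[factor]
record(i)
i *= y * cap
if 24 != e:
    e += 33 < 5
    log(cap)

16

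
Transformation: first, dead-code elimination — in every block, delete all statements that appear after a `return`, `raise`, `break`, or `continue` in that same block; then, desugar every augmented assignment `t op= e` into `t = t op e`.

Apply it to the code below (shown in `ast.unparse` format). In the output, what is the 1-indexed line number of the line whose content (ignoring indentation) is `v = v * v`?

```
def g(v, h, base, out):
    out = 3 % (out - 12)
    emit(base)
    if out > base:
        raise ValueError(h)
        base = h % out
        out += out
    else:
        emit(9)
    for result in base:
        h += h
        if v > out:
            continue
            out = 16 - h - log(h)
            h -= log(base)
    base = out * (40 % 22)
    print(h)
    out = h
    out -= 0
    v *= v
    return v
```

Transformed code:
def g(v, h, base, out):
    out = 3 % (out - 12)
    emit(base)
    if out > base:
        raise ValueError(h)
    else:
        emit(9)
    for result in base:
        h = h + h
        if v > out:
            continue
    base = out * (40 % 22)
    print(h)
    out = h
    out = out - 0
    v = v * v
    return v

16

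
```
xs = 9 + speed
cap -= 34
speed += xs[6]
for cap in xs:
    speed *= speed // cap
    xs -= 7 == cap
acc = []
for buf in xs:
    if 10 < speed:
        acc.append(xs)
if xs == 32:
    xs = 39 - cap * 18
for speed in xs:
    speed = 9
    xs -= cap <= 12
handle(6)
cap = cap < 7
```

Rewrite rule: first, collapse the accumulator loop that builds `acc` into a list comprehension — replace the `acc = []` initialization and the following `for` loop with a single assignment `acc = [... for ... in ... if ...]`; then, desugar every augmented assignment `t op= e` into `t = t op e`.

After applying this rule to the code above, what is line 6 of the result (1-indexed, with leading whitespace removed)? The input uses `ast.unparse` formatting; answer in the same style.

Transformed code:
xs = 9 + speed
cap = cap - 34
speed = speed + xs[6]
for cap in xs:
    speed = speed * (speed // cap)
    xs = xs - (7 == cap)
acc = [xs for buf in xs if 10 < speed]
if xs == 32:
    xs = 39 - cap * 18
for speed in xs:
    speed = 9
    xs = xs - (cap <= 12)
handle(6)
cap = cap < 7

xs = xs - (7 == cap)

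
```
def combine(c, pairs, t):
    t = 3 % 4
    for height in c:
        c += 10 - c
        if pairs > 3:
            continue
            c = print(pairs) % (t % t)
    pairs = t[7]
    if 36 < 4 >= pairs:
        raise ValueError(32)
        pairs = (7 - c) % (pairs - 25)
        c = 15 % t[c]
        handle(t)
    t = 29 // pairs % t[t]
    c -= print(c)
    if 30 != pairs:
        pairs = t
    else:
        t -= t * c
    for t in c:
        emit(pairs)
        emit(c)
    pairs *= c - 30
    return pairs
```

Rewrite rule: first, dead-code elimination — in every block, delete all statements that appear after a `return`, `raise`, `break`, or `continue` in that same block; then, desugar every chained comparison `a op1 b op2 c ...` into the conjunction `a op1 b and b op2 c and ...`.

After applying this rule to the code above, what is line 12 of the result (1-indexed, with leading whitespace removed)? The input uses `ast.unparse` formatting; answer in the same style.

if 30 != pairs:

Transformed code:
def combine(c, pairs, t):
    t = 3 % 4
    for height in c:
        c += 10 - c
        if pairs > 3:
            continue
    pairs = t[7]
    if 36 < 4 and 4 >= pairs:
        raise ValueError(32)
    t = 29 // pairs % t[t]
    c -= print(c)
    if 30 != pairs:
        pairs = t
    else:
        t -= t * c
    for t in c:
        emit(pairs)
        emit(c)
    pairs *= c - 30
    return pairs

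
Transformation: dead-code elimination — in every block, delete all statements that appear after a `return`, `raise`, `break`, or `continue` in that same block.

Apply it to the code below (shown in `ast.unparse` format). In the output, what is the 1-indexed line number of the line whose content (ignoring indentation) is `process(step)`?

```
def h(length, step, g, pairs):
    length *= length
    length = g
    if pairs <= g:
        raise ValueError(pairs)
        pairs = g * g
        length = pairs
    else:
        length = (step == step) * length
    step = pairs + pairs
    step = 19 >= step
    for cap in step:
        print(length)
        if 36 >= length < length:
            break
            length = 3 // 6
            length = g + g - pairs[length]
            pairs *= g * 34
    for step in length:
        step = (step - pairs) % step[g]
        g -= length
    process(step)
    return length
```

17

Transformed code:
def h(length, step, g, pairs):
    length *= length
    length = g
    if pairs <= g:
        raise ValueError(pairs)
    else:
        length = (step == step) * length
    step = pairs + pairs
    step = 19 >= step
    for cap in step:
        print(length)
        if 36 >= length < length:
            break
    for step in length:
        step = (step - pairs) % step[g]
        g -= length
    process(step)
    return length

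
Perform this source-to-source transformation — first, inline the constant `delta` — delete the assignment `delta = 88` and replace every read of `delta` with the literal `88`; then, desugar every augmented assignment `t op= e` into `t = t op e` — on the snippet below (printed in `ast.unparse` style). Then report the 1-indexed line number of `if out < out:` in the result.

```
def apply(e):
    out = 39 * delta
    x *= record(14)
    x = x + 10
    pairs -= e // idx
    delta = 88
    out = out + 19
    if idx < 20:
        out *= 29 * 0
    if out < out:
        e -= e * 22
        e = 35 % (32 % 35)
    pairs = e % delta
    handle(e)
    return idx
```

Transformed code:
def apply(e):
    out = 39 * 88
    x = x * record(14)
    x = x + 10
    pairs = pairs - e // idx
    out = out + 19
    if idx < 20:
        out = out * (29 * 0)
    if out < out:
        e = e - e * 22
        e = 35 % (32 % 35)
    pairs = e % 88
    handle(e)
    return idx

9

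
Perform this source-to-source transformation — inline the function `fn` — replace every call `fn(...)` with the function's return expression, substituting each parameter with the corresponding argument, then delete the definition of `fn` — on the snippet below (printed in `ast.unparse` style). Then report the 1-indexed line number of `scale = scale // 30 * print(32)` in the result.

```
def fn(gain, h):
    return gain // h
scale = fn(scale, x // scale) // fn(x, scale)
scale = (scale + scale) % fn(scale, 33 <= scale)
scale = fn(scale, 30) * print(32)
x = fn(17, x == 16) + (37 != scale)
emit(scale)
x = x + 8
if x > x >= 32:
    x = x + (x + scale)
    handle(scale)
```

Transformed code:
scale = scale // (x // scale) // (x // scale)
scale = (scale + scale) % (scale // (33 <= scale))
scale = scale // 30 * print(32)
x = 17 // (x == 16) + (37 != scale)
emit(scale)
x = x + 8
if x > x >= 32:
    x = x + (x + scale)
    handle(scale)

3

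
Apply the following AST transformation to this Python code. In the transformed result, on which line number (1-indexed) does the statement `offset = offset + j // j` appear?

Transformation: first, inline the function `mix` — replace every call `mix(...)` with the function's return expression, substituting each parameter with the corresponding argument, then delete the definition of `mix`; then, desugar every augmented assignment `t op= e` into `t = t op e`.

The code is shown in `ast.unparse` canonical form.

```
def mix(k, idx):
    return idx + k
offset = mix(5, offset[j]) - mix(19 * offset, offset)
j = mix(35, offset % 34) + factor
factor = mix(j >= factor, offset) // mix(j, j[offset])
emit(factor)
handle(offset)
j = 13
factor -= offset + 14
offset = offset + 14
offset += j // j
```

Transformed code:
offset = offset[j] + 5 - (offset + 19 * offset)
j = offset % 34 + 35 + factor
factor = (offset + (j >= factor)) // (j[offset] + j)
emit(factor)
handle(offset)
j = 13
factor = factor - (offset + 14)
offset = offset + 14
offset = offset + j // j

9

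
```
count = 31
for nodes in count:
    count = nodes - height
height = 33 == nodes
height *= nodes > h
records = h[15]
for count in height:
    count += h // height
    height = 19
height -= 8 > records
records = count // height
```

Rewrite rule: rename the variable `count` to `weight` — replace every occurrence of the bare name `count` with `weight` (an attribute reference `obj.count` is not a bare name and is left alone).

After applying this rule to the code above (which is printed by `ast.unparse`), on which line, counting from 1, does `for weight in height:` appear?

7

Transformed code:
weight = 31
for nodes in weight:
    weight = nodes - height
height = 33 == nodes
height *= nodes > h
records = h[15]
for weight in height:
    weight += h // height
    height = 19
height -= 8 > records
records = weight // height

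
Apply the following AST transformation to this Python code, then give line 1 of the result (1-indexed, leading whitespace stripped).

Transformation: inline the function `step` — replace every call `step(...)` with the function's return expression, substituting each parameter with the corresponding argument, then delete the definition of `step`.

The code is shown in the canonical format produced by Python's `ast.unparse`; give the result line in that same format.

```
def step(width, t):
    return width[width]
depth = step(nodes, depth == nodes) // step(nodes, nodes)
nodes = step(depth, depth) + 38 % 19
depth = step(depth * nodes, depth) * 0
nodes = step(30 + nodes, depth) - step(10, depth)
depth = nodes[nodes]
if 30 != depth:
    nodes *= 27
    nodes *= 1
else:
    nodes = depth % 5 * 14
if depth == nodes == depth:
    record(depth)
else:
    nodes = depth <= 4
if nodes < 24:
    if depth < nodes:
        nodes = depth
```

Transformed code:
depth = nodes[nodes] // nodes[nodes]
nodes = depth[depth] + 38 % 19
depth = (depth * nodes)[depth * nodes] * 0
nodes = (30 + nodes)[30 + nodes] - 10[10]
depth = nodes[nodes]
if 30 != depth:
    nodes *= 27
    nodes *= 1
else:
    nodes = depth % 5 * 14
if depth == nodes == depth:
    record(depth)
else:
    nodes = depth <= 4
if nodes < 24:
    if depth < nodes:
        nodes = depth

depth = nodes[nodes] // nodes[nodes]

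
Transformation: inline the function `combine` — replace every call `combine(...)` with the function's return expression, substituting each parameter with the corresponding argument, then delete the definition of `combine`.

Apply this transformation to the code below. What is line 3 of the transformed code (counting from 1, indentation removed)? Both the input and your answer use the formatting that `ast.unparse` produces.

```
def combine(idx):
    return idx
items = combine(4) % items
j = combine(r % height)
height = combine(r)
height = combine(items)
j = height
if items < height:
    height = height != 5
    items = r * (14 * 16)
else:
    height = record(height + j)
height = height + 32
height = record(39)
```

height = r

Transformed code:
items = 4 % items
j = r % height
height = r
height = items
j = height
if items < height:
    height = height != 5
    items = r * (14 * 16)
else:
    height = record(height + j)
height = height + 32
height = record(39)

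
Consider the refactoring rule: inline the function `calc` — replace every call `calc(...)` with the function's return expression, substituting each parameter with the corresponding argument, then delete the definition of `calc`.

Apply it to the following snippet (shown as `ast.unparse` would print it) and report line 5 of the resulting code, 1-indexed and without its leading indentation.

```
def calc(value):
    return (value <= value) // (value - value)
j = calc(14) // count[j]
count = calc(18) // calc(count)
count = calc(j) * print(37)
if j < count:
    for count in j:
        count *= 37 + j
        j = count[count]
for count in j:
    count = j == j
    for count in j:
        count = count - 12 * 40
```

for count in j:

Transformed code:
j = (14 <= 14) // (14 - 14) // count[j]
count = (18 <= 18) // (18 - 18) // ((count <= count) // (count - count))
count = (j <= j) // (j - j) * print(37)
if j < count:
    for count in j:
        count *= 37 + j
        j = count[count]
for count in j:
    count = j == j
    for count in j:
        count = count - 12 * 40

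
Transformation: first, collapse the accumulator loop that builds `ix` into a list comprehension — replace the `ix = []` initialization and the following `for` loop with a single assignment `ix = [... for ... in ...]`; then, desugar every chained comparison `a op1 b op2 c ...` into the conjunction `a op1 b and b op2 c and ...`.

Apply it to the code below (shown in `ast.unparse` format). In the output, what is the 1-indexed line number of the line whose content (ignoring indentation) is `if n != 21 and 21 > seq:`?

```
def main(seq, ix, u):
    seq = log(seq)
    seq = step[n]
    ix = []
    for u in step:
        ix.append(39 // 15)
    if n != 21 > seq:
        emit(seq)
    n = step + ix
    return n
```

5

Transformed code:
def main(seq, ix, u):
    seq = log(seq)
    seq = step[n]
    ix = [39 // 15 for u in step]
    if n != 21 and 21 > seq:
        emit(seq)
    n = step + ix
    return n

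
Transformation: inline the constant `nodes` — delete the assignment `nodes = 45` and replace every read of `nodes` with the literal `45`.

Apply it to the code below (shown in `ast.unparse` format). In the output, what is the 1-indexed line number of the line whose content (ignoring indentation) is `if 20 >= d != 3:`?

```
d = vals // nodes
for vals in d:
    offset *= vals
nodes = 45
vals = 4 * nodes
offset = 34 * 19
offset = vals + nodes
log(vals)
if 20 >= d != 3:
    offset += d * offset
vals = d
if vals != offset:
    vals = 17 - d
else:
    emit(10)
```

8

Transformed code:
d = vals // 45
for vals in d:
    offset *= vals
vals = 4 * 45
offset = 34 * 19
offset = vals + 45
log(vals)
if 20 >= d != 3:
    offset += d * offset
vals = d
if vals != offset:
    vals = 17 - d
else:
    emit(10)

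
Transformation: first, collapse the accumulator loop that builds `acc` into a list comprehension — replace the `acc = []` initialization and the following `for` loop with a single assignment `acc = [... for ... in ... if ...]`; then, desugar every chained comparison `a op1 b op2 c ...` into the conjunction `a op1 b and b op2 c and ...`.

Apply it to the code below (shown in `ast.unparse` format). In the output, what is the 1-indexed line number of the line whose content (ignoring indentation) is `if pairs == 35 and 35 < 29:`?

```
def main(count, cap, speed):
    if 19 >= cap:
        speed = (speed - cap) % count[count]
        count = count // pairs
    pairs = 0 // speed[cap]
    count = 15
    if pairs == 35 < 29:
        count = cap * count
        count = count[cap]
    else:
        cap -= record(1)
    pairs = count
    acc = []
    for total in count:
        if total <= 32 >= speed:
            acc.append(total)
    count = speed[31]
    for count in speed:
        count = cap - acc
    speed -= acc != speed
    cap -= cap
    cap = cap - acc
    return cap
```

Transformed code:
def main(count, cap, speed):
    if 19 >= cap:
        speed = (speed - cap) % count[count]
        count = count // pairs
    pairs = 0 // speed[cap]
    count = 15
    if pairs == 35 and 35 < 29:
        count = cap * count
        count = count[cap]
    else:
        cap -= record(1)
    pairs = count
    acc = [total for total in count if total <= 32 and 32 >= speed]
    count = speed[31]
    for count in speed:
        count = cap - acc
    speed -= acc != speed
    cap -= cap
    cap = cap - acc
    return cap

7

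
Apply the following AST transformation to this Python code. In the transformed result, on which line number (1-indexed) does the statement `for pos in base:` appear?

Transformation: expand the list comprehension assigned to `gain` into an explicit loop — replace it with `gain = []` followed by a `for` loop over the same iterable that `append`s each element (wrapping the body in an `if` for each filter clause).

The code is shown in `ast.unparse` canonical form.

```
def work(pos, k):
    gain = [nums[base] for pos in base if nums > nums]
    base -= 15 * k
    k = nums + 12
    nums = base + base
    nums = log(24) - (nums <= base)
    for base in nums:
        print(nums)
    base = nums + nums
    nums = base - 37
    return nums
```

3

Transformed code:
def work(pos, k):
    gain = []
    for pos in base:
        if nums > nums:
            gain.append(nums[base])
    base -= 15 * k
    k = nums + 12
    nums = base + base
    nums = log(24) - (nums <= base)
    for base in nums:
        print(nums)
    base = nums + nums
    nums = base - 37
    return nums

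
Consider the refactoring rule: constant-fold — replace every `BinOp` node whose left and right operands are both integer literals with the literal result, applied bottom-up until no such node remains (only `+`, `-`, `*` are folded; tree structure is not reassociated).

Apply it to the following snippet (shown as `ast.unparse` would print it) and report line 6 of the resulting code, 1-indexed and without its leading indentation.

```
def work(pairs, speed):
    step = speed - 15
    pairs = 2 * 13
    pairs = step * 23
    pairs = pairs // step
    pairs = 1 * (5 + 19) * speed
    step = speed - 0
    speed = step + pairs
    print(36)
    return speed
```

pairs = 24 * speed

Transformed code:
def work(pairs, speed):
    step = speed - 15
    pairs = 26
    pairs = step * 23
    pairs = pairs // step
    pairs = 24 * speed
    step = speed - 0
    speed = step + pairs
    print(36)
    return speed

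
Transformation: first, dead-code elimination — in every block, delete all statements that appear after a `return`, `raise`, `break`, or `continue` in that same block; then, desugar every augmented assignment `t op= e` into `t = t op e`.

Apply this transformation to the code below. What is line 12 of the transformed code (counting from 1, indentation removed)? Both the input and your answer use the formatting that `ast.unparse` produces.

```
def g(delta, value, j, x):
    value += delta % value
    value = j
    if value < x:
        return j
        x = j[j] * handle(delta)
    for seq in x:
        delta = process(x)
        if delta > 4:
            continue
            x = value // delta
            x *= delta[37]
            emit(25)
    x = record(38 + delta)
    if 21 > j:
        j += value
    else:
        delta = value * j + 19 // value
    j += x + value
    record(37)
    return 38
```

Transformed code:
def g(delta, value, j, x):
    value = value + delta % value
    value = j
    if value < x:
        return j
    for seq in x:
        delta = process(x)
        if delta > 4:
            continue
    x = record(38 + delta)
    if 21 > j:
        j = j + value
    else:
        delta = value * j + 19 // value
    j = j + (x + value)
    record(37)
    return 38

j = j + value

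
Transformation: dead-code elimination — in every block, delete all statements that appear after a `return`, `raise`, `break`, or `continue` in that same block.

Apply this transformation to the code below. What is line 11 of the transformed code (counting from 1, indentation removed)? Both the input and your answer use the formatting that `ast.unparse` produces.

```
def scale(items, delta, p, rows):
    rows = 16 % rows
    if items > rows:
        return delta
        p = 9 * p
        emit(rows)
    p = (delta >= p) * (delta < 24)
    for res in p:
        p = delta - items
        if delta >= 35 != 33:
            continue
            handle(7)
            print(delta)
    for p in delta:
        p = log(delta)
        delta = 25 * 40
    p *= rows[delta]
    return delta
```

p = log(delta)

Transformed code:
def scale(items, delta, p, rows):
    rows = 16 % rows
    if items > rows:
        return delta
    p = (delta >= p) * (delta < 24)
    for res in p:
        p = delta - items
        if delta >= 35 != 33:
            continue
    for p in delta:
        p = log(delta)
        delta = 25 * 40
    p *= rows[delta]
    return delta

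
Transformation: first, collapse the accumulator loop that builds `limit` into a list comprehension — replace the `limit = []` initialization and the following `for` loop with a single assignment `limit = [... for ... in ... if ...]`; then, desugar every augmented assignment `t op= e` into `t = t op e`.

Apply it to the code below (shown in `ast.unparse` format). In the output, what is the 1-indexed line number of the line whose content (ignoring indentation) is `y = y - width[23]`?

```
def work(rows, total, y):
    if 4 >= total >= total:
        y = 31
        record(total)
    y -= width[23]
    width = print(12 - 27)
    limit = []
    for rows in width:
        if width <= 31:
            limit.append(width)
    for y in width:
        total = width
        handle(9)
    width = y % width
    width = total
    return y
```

Transformed code:
def work(rows, total, y):
    if 4 >= total >= total:
        y = 31
        record(total)
    y = y - width[23]
    width = print(12 - 27)
    limit = [width for rows in width if width <= 31]
    for y in width:
        total = width
        handle(9)
    width = y % width
    width = total
    return y

5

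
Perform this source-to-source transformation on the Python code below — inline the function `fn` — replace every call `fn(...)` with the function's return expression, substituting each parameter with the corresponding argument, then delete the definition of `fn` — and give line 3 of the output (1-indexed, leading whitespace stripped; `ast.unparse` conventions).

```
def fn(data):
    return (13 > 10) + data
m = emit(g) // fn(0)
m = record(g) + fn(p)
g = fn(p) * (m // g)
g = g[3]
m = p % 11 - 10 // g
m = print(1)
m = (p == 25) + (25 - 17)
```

Transformed code:
m = emit(g) // ((13 > 10) + 0)
m = record(g) + ((13 > 10) + p)
g = ((13 > 10) + p) * (m // g)
g = g[3]
m = p % 11 - 10 // g
m = print(1)
m = (p == 25) + (25 - 17)

g = ((13 > 10) + p) * (m // g)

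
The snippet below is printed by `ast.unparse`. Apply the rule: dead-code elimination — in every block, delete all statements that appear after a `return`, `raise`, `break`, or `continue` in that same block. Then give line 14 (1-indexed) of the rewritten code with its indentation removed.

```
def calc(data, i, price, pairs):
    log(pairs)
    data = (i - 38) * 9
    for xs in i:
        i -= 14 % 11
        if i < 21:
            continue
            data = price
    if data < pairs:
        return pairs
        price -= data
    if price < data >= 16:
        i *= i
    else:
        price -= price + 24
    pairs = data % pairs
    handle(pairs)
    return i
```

Transformed code:
def calc(data, i, price, pairs):
    log(pairs)
    data = (i - 38) * 9
    for xs in i:
        i -= 14 % 11
        if i < 21:
            continue
    if data < pairs:
        return pairs
    if price < data >= 16:
        i *= i
    else:
        price -= price + 24
    pairs = data % pairs
    handle(pairs)
    return i

pairs = data % pairs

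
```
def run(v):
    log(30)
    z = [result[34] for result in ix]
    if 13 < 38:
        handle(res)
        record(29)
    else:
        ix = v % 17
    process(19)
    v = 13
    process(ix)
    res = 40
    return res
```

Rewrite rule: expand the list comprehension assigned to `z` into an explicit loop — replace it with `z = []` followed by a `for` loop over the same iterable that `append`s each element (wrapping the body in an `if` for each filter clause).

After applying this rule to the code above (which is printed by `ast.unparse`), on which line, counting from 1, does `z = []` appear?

3

Transformed code:
def run(v):
    log(30)
    z = []
    for result in ix:
        z.append(result[34])
    if 13 < 38:
        handle(res)
        record(29)
    else:
        ix = v % 17
    process(19)
    v = 13
    process(ix)
    res = 40
    return res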